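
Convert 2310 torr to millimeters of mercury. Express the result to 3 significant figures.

2310 millimeters of mercury

1 torr = 1.00000 mmHg.
Thus 2310 × 1.00000 ≈ 2310 mmHg.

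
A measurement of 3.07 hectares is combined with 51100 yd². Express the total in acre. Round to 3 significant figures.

3.07 ha = 7.58614 acre and 51100 yd² = 10.5579 acre.
7.58614 + 10.5579 ≈ 18.1 acre.

18.1 acre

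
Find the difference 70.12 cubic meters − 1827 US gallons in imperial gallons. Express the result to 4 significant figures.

13900 imperial gallons

70.12 m³ = 15424.2 imp gal and 1827 US gal = 1521.30 imp gal.
15424.2 − 1521.30 ≈ 13900 imp gal.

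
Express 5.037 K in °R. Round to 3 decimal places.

°R = K × 9/5.
Applying the formula gives 9.067 °R.

9.067 °R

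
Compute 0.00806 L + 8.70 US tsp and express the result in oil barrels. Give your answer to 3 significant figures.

0.000320 bbl

0.00806 L = 5.06959 × 10^-5 bbl and 8.70 US tsp = 0.000269717 bbl.
5.06959 × 10^-5 + 0.000269717 ≈ 0.000320 bbl.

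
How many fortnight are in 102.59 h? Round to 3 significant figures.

1 h = 0.00297619 fortnights.
Thus 102.59 × 0.00297619 ≈ 0.305 fortnight.

0.305 fortnight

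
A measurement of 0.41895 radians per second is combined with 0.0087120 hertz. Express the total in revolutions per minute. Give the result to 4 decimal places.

4.5234 rpm

0.41895 rad/s = 4.00068 rpm and 0.0087120 Hz = 0.522720 rpm.
4.00068 + 0.522720 ≈ 4.5234 rpm.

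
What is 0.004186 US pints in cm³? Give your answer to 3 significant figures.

1 US pt = 473.176 cm³.
0.004186 × 473.176 ≈ 1.98 cm³.

1.98 cubic centimeters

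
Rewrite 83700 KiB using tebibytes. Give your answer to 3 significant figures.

7.80 × 10^-5 TiB

1 kibibyte = 9.31323 × 10^-10 tebibytes.
Then 83700 × 9.31323 × 10^-10 ≈ 7.80 × 10^-5 TiB.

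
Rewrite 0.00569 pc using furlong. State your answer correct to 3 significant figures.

8.73 × 10^11 furlongs

1 parsec = 1.53388 × 10^14 furlong.
0.00569 × 1.53388 × 10^14 ≈ 8.73 × 10^11 furlong.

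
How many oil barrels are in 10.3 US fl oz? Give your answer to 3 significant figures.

0.00192 bbl

1 US fluid ounce = 0.000186012 oil barrels.
10.3 × 0.000186012 ≈ 0.00192 bbl.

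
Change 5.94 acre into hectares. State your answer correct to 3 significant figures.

2.40 ha

1 acre = 0.404686 ha.
5.94 × 0.404686 ≈ 2.40 ha.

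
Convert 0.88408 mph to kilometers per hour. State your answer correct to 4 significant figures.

1 mile per hour = 1.60934 kilometers per hour.
So 0.88408 × 1.60934 ≈ 1.423 km/h.

1.423 kilometers per hour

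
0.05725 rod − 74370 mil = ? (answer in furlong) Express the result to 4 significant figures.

-0.007959 furlong

0.05725 rod = 0.00143125 furlong and 74370 mil = 0.00939015 furlong.
0.00143125 − 0.00939015 ≈ -0.007959 furlong.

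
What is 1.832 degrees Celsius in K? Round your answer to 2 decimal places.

274.98 kelvins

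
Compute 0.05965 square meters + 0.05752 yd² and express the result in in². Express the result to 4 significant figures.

0.05965 m² = 92.4577 in² and 0.05752 yd² = 74.5459 in².
92.4577 + 74.5459 ≈ 167.0 in².

167.0 square inches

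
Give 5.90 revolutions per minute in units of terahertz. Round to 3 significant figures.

1 rpm = 1.66667 × 10^-14 THz.
Thus 5.90 × 1.66667 × 10^-14 ≈ 9.83 × 10^-14 THz.

9.83 × 10^-14 THz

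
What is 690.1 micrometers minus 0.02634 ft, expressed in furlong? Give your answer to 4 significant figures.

-3.648e-5 furlong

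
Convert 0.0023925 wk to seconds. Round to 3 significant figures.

1450 seconds

1 week = 604800 s.
0.0023925 × 604800 ≈ 1450 s.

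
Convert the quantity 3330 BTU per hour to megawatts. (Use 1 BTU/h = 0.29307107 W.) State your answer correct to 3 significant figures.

1 BTU per hour = 2.93071e-7 megawatts.
3330 × 2.93071e-7 ≈ 0.000976 MW.

0.000976 megawatts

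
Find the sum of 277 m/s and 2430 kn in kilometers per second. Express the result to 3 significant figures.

1.53 km/s

277 m/s = 0.277000 km/s and 2430 kn = 1.25010 km/s.
0.277000 + 1.25010 ≈ 1.53 km/s.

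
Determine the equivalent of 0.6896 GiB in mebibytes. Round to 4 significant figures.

706.2 MiB

1 gibibyte = 1024.00 MiB.
Thus 0.6896 × 1024.00 ≈ 706.2 MiB.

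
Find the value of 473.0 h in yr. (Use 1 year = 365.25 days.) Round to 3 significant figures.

1 h = 0.000114077 yr.
473.0 × 0.000114077 ≈ 0.0540 yr.

0.0540 yr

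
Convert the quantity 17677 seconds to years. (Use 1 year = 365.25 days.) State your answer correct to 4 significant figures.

0.0005602 yr

1 second = 3.16881 × 10^-8 years.
Then 17677 × 3.16881 × 10^-8 ≈ 0.0005602 yr.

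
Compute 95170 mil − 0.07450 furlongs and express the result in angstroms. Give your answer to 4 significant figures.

-1.257 × 10^11 angstroms

95170 mil = 2.41732 × 10^10 Å and 0.07450 furlong = 1.49870 × 10^11 Å.
2.41732 × 10^10 − 1.49870 × 10^11 ≈ -1.257 × 10^11 Å.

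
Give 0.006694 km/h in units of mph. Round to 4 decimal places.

1 km/h = 0.621371 miles per hour.
Then 0.006694 × 0.621371 ≈ 0.0042 mph.

0.0042 miles per hour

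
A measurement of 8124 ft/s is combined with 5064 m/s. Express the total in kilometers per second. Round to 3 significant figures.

7.54 km/s

8124 ft/s = 2.47620 km/s and 5064 m/s = 5.06400 km/s.
2.47620 + 5.06400 ≈ 7.54 km/s.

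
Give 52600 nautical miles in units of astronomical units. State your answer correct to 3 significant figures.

1 nmi = 1.23799 × 10^-8 astronomical units.
Then 52600 × 1.23799 × 10^-8 ≈ 0.000651 au.

0.000651 astronomical units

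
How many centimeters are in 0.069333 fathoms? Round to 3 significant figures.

1 fathom = 182.880 centimeters.
Thus 0.069333 × 182.880 ≈ 12.7 cm.

12.7 cm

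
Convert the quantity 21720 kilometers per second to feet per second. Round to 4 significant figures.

7.126e+7 feet per second

1 kilometer per second = 3280.84 feet per second.
21720 × 3280.84 ≈ 7.126e+7 ft/s.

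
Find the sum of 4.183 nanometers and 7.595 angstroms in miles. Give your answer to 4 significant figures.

4.183 nm = 2.59920e-12 mi and 7.595 Å = 4.71931e-13 mi.
2.59920e-12 + 4.71931e-13 ≈ 3.071e-12 mi.

3.071e-12 miles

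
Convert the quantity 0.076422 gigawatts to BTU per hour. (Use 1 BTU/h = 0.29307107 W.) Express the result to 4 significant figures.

1 GW = 3.41214 × 10^9 BTU/h.
0.076422 × 3.41214 × 10^9 ≈ 2.608 × 10^8 BTU/h.

2.608 × 10^8 BTU per hour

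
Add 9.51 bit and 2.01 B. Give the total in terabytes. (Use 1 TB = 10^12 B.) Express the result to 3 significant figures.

3.20e-12 TB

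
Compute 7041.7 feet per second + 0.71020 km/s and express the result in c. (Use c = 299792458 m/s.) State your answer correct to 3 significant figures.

9.53 × 10^-6 times the speed of light

7041.7 ft/s = 7.15932 × 10^-6 c and 0.71020 km/s = 2.36897 × 10^-6 c.
7.15932 × 10^-6 + 2.36897 × 10^-6 ≈ 9.53 × 10^-6 c.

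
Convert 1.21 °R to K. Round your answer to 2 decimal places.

0.67 K

°R = K × 9/5.
Applying the formula gives 0.67 K.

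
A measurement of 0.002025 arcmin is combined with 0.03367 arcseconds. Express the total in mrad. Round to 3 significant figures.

0.000752 mrad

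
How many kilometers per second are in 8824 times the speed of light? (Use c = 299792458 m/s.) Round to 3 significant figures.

1 speed of light = 299792 kilometers per second.
Thus 8824 × 299792 ≈ 2.65 × 10^9 km/s.

2.65 × 10^9 km/s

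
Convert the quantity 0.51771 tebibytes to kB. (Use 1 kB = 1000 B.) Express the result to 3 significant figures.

5.69e+8 kB

1 TiB = 1.09951e+9 kilobytes.
Then 0.51771 × 1.09951e+9 ≈ 5.69e+8 kB.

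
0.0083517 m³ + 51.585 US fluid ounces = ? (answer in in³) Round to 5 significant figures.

602.75 cubic inches

0.0083517 m³ = 509.652 in³ and 51.585 US fl oz = 93.0948 in³.
509.652 + 93.0948 ≈ 602.75 in³.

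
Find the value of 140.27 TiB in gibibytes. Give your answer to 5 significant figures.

1 tebibyte = 1024.00 GiB.
So 140.27 × 1024.00 ≈ 143640 GiB.

143640 GiB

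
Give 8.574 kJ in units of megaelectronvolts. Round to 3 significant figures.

1 kilojoule = 6.24151e+15 megaelectronvolts.
So 8.574 × 6.24151e+15 ≈ 5.35e+16 MeV.

5.35e+16 MeV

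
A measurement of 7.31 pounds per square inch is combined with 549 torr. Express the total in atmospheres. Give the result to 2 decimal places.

1.22 atmospheres

7.31 psi = 0.497416 atm and 549 torr = 0.722368 atm.
0.497416 + 0.722368 ≈ 1.22 atm.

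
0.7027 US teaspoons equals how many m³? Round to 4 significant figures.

3.464e-6 cubic meters

1 US tsp = 4.92892e-6 cubic meters.
So 0.7027 × 4.92892e-6 ≈ 3.464e-6 m³.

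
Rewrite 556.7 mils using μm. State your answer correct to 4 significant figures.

1 mil = 25.4000 μm.
556.7 × 25.4000 ≈ 14140 μm.

14140 μm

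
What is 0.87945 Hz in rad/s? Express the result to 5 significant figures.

5.5257 rad/s

1 Hz = 6.283185 rad/s.
Then 0.87945 × 6.283185 ≈ 5.5257 rad/s.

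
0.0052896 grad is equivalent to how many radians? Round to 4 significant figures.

1 grad = 0.0157080 rad.
So 0.0052896 × 0.0157080 ≈ 8.309 × 10^-5 rad.

8.309 × 10^-5 rad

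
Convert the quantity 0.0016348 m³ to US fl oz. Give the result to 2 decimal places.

55.28 US fluid ounces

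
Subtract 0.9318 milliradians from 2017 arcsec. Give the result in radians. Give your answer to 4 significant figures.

0.008847 rad

2017 arcsec = 0.00977869 rad and 0.9318 mrad = 0.000931800 rad.
0.00977869 − 0.000931800 ≈ 0.008847 rad.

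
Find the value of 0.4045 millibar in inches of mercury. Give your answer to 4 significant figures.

0.01194 inches of mercury

1 millibar = 0.0295300 inches of mercury.
So 0.4045 × 0.0295300 ≈ 0.01194 inHg.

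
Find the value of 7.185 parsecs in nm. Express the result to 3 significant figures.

2.22 × 10^26 nm

1 parsec = 3.08568 × 10^25 nanometers.
So 7.185 × 3.08568 × 10^25 ≈ 2.22 × 10^26 nm.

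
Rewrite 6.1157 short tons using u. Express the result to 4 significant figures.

3.341e+30 atomic mass units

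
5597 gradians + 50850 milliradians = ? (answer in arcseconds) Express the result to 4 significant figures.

2.862 × 10^7 arcsec

5597 grad = 1.81343 × 10^7 arcsec and 50850 mrad = 1.04886 × 10^7 arcsec.
1.81343 × 10^7 + 1.04886 × 10^7 ≈ 2.862 × 10^7 arcsec.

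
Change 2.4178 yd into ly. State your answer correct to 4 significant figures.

2.337e-16 ly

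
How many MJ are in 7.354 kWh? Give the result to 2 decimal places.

26.47 megajoules

1 kilowatt-hour = 3.60000 MJ.
Thus 7.354 × 3.60000 ≈ 26.47 MJ.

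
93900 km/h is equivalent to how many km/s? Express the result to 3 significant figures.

1 km/h = 0.000277778 km/s.
Thus 93900 × 0.000277778 ≈ 26.1 km/s.

26.1 km/s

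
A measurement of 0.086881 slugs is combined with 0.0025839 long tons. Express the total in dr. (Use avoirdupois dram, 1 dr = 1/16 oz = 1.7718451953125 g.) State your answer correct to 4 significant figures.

2197 dr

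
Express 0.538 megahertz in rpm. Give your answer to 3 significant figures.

3.23 × 10^7 revolutions per minute

1 megahertz = 6.00000 × 10^7 revolutions per minute.
Then 0.538 × 6.00000 × 10^7 ≈ 3.23 × 10^7 rpm.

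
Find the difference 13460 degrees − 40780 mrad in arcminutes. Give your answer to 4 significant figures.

667400 arcmin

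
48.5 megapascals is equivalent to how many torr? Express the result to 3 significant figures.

364000 torr

1 MPa = 7500.62 torr.
Then 48.5 × 7500.62 ≈ 364000 torr.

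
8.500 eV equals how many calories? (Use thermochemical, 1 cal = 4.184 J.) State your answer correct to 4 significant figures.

3.255e-19 calories

1 electronvolt = 3.82929e-20 calories.
8.500 × 3.82929e-20 ≈ 3.255e-19 cal.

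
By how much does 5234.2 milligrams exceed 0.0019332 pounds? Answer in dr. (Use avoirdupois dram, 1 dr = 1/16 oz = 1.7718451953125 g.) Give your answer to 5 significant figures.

2.4592 drams

5234.2 mg = 2.95410 dr and 0.0019332 lb = 0.494899 dr.
2.95410 − 0.494899 ≈ 2.4592 dr.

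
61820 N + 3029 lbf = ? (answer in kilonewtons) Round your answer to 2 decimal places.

75.29 kilonewtons

61820 N = 61.8200 kN and 3029 lbf = 13.4737 kN.
61.8200 + 13.4737 ≈ 75.29 kN.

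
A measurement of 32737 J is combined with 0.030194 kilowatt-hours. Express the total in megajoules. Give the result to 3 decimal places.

0.141 megajoules

32737 J = 0.0327370 MJ and 0.030194 kWh = 0.108698 MJ.
0.0327370 + 0.108698 ≈ 0.141 MJ.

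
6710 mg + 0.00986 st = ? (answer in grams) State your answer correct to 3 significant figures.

6710 mg = 6.71000 g and 0.00986 st = 62.6139 g.
6.71000 + 62.6139 ≈ 69.3 g.

69.3 g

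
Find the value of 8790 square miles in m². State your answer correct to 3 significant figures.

1 square mile = 2.58999e+6 square meters.
Thus 8790 × 2.58999e+6 ≈ 2.28e+10 m².

2.28e+10 m²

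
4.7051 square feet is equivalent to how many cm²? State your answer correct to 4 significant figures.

4371 cm²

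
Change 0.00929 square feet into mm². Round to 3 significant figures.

1 ft² = 92903.0 mm².
Thus 0.00929 × 92903.0 ≈ 863 mm².

863 mm²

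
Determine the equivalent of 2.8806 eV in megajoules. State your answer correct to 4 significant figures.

1 electronvolt = 1.60218 × 10^-25 MJ.
Then 2.8806 × 1.60218 × 10^-25 ≈ 4.615 × 10^-25 MJ.

4.615 × 10^-25 MJ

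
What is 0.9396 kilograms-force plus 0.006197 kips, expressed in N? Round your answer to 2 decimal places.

0.9396 kgf = 9.21433 N and 0.006197 kip = 27.5656 N.
9.21433 + 27.5656 ≈ 36.78 N.

36.78 N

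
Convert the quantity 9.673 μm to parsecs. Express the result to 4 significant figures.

3.135e-22 pc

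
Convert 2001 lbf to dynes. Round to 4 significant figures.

8.901e+8 dynes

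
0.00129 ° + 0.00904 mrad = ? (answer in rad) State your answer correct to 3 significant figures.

3.16e-5 radians

0.00129 ° = 2.25147e-5 rad and 0.00904 mrad = 9.04000e-6 rad.
2.25147e-5 + 9.04000e-6 ≈ 3.16e-5 rad.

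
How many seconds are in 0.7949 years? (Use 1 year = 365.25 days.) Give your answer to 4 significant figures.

2.509e+7 s

1 year = 3.15576e+7 s.
Thus 0.7949 × 3.15576e+7 ≈ 2.509e+7 s.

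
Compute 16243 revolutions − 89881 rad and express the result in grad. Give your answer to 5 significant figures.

775200 grad

16243 rev = 6.49720 × 10^6 grad and 89881 rad = 5.72200 × 10^6 grad.
6.49720 × 10^6 − 5.72200 × 10^6 ≈ 775200 grad.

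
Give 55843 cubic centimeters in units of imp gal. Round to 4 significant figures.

12.28 imp gal

1 cm³ = 0.000219969 imp gal.
So 55843 × 0.000219969 ≈ 12.28 imp gal.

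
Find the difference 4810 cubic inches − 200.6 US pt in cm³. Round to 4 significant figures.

4810 in³ = 78821.8 cm³ and 200.6 US pt = 94919.2 cm³.
78821.8 − 94919.2 ≈ -16100 cm³.

-16100 cubic centimeters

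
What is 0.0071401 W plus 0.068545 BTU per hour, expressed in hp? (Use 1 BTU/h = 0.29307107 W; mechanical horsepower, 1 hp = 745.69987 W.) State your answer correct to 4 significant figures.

3.651 × 10^-5 hp

0.0071401 W = 9.57503 × 10^-6 hp and 0.068545 BTU/h = 2.69392 × 10^-5 hp.
9.57503 × 10^-6 + 2.69392 × 10^-5 ≈ 3.651 × 10^-5 hp.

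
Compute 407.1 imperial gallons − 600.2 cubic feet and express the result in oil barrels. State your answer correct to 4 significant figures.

-95.26 bbl

407.1 imp gal = 11.6406 bbl and 600.2 ft³ = 106.900 bbl.
11.6406 − 106.900 ≈ -95.26 bbl.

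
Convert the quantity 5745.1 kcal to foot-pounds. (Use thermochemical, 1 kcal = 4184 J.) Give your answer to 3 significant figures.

1.77e+7 ft·lbf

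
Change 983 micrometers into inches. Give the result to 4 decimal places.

1 μm = 3.93701 × 10^-5 inches.
983 × 3.93701 × 10^-5 ≈ 0.0387 in.

0.0387 in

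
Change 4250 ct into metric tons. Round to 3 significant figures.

0.000850 t

1 ct = 2.00000e-7 t.
So 4250 × 2.00000e-7 ≈ 0.000850 t.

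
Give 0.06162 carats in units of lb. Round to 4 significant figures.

1 ct = 0.000440925 pounds.
Then 0.06162 × 0.000440925 ≈ 2.717e-5 lb.

2.717e-5 pounds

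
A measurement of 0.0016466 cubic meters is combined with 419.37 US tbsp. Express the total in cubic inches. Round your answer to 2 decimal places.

0.0016466 m³ = 100.482 in³ and 419.37 US tbsp = 378.416 in³.
100.482 + 378.416 ≈ 478.90 in³.

478.90 in³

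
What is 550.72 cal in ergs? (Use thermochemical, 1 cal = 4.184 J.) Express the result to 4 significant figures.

1 cal = 4.18400e+7 ergs.
Then 550.72 × 4.18400e+7 ≈ 2.304e+10 erg.

2.304e+10 erg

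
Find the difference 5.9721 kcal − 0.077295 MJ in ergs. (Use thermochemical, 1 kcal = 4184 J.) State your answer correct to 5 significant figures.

-5.2308e+11 erg

5.9721 kcal = 2.49873e+11 erg and 0.077295 MJ = 7.72950e+11 erg.
2.49873e+11 − 7.72950e+11 ≈ -5.2308e+11 erg.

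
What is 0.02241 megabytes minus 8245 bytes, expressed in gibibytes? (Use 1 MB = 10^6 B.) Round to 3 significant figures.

0.02241 MB = 2.08709e-5 GiB and 8245 B = 7.67875e-6 GiB.
2.08709e-5 − 7.67875e-6 ≈ 1.32e-5 GiB.

1.32e-5 GiB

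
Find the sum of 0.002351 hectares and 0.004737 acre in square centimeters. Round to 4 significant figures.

0.002351 ha = 235100 cm² and 0.004737 acre = 191700 cm².
235100 + 191700 ≈ 426800 cm².

426800 cm²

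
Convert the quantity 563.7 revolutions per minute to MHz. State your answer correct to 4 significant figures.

1 revolution per minute = 1.66667 × 10^-8 megahertz.
So 563.7 × 1.66667 × 10^-8 ≈ 9.395 × 10^-6 MHz.

9.395 × 10^-6 megahertz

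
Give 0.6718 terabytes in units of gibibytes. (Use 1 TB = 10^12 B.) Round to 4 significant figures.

625.7 gibibytes

1 TB = 931.323 GiB.
Then 0.6718 × 931.323 ≈ 625.7 GiB.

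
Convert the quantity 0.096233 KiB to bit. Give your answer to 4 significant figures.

1 kibibyte = 8192.00 bits.
So 0.096233 × 8192.00 ≈ 788.3 bit.

788.3 bit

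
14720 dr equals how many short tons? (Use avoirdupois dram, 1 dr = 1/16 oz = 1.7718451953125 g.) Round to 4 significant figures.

0.02875 short ton

1 dram = 1.953125e-6 short tons.
Thus 14720 × 1.953125e-6 ≈ 0.02875 short ton.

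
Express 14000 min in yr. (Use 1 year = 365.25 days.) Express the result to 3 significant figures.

1 minute = 1.90129 × 10^-6 years.
Then 14000 × 1.90129 × 10^-6 ≈ 0.0266 yr.

0.0266 yr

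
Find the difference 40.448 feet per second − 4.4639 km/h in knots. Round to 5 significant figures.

40.448 ft/s = 23.9648 kn and 4.4639 km/h = 2.41031 kn.
23.9648 − 2.41031 ≈ 21.554 kn.

21.554 kn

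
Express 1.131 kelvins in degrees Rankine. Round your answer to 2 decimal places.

2.04 °R

°R = K × 9/5.
Applying the formula gives 2.04 °R.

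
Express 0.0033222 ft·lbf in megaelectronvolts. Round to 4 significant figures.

2.811 × 10^10 MeV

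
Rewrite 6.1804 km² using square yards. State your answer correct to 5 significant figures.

1 km² = 1.19599e+6 yd².
So 6.1804 × 1.19599e+6 ≈ 7.3917e+6 yd².

7.3917e+6 yd²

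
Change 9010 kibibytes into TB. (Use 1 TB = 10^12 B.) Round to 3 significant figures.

1 KiB = 1.02400 × 10^-9 TB.
Then 9010 × 1.02400 × 10^-9 ≈ 9.23 × 10^-6 TB.

9.23 × 10^-6 TB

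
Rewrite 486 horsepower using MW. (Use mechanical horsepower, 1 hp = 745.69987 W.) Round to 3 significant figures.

0.362 megawatts

1 horsepower = 0.000745700 megawatts.
So 486 × 0.000745700 ≈ 0.362 MW.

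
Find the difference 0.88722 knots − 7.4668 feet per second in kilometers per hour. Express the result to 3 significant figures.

0.88722 kn = 1.64313 km/h and 7.4668 ft/s = 8.19317 km/h.
1.64313 − 8.19317 ≈ -6.55 km/h.

-6.55 kilometers per hour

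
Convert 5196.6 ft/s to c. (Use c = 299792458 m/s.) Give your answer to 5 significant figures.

1 foot per second = 1.01670e-9 times the speed of light.
So 5196.6 × 1.01670e-9 ≈ 5.2834e-6 c.

5.2834e-6 c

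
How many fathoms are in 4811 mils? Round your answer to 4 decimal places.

0.0668 fathoms

1 mil = 1.38889 × 10^-5 fathom.
So 4811 × 1.38889 × 10^-5 ≈ 0.0668 fathom.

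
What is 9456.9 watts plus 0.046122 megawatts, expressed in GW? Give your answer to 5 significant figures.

5.5579e-5 GW

9456.9 W = 9.45690e-6 GW and 0.046122 MW = 4.61220e-5 GW.
9.45690e-6 + 4.61220e-5 ≈ 5.5579e-5 GW.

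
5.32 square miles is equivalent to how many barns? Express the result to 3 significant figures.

1 mi² = 2.58999 × 10^34 barn.
So 5.32 × 2.58999 × 10^34 ≈ 1.38 × 10^35 barn.

1.38 × 10^35 barn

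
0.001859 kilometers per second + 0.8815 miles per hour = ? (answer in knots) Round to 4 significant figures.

4.380 knots

0.001859 km/s = 3.61361 kn and 0.8815 mph = 0.766003 kn.
3.61361 + 0.766003 ≈ 4.380 kn.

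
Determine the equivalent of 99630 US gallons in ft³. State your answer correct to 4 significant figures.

13320 cubic feet

1 US gallon = 0.133681 cubic feet.
So 99630 × 0.133681 ≈ 13320 ft³.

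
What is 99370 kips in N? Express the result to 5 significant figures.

4.4202e+8 N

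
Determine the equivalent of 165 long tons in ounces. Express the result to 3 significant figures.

5.91 × 10^6 oz

1 long ton = 35840.0 ounces.
Thus 165 × 35840.0 ≈ 5.91 × 10^6 oz.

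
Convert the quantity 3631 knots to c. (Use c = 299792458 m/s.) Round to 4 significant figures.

6.231 × 10^-6 times the speed of light

1 kn = 1.71600 × 10^-9 c.
Then 3631 × 1.71600 × 10^-9 ≈ 6.231 × 10^-6 c.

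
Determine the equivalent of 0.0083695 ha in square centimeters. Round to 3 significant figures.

1 ha = 1.00000 × 10^8 cm².
Then 0.0083695 × 1.00000 × 10^8 ≈ 837000 cm².

837000 cm²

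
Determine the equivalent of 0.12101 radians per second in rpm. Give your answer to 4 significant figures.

1.156 rpm

1 radian per second = 9.54930 revolutions per minute.
0.12101 × 9.54930 ≈ 1.156 rpm.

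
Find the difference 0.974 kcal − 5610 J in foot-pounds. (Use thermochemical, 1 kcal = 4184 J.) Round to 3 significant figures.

-1130 foot-pounds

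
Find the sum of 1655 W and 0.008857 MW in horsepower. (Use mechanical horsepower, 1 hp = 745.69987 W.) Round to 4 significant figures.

14.10 hp

1655 W = 2.21939 hp and 0.008857 MW = 11.8774 hp.
2.21939 + 11.8774 ≈ 14.10 hp.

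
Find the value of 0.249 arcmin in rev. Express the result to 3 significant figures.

1.15e-5 rev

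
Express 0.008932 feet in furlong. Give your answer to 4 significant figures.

1 foot = 0.00151515 furlong.
Then 0.008932 × 0.00151515 ≈ 1.353 × 10^-5 furlong.

1.353 × 10^-5 furlong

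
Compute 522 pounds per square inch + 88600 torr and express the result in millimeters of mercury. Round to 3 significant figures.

116000 millimeters of mercury

522 psi = 26995.2 mmHg and 88600 torr = 88600.0 mmHg.
26995.2 + 88600.0 ≈ 116000 mmHg.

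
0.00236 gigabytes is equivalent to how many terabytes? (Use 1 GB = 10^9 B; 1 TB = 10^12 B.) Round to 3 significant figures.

1 GB = 0.00100000 terabytes.
0.00236 × 0.00100000 ≈ 2.36 × 10^-6 TB.

2.36 × 10^-6 terabytes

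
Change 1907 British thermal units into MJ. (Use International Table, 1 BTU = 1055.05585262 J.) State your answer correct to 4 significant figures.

2.012 MJ

1 British thermal unit = 0.00105506 megajoules.
Then 1907 × 0.00105506 ≈ 2.012 MJ.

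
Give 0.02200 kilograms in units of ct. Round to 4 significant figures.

110.0 carats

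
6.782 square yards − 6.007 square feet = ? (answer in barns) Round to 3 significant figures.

5.11 × 10^28 barn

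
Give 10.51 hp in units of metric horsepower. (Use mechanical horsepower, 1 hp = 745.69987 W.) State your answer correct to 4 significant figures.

10.66 metric horsepower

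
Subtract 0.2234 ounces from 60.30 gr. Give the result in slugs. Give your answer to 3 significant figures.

60.30 gr = 0.000267740 slug and 0.2234 oz = 0.000433968 slug.
0.000267740 − 0.000433968 ≈ -0.000166 slug.

-0.000166 slugs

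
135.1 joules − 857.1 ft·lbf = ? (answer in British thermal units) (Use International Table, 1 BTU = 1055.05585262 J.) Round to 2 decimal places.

-0.97 British thermal units

135.1 J = 0.128050 BTU and 857.1 ft·lbf = 1.10143 BTU.
0.128050 − 1.10143 ≈ -0.97 BTU.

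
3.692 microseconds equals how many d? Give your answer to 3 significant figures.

4.27 × 10^-11 days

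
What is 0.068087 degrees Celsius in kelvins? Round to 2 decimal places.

273.22 kelvins

K = °C + 273.15.
Applying the formula gives 273.22 K.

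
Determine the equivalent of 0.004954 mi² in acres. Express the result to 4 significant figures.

3.171 acre

1 square mile = 640.000 acres.
Then 0.004954 × 640.000 ≈ 3.171 acre.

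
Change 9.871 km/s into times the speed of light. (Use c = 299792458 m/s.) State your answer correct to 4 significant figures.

1 km/s = 3.33564 × 10^-6 c.
Thus 9.871 × 3.33564 × 10^-6 ≈ 3.293 × 10^-5 c.

3.293 × 10^-5 c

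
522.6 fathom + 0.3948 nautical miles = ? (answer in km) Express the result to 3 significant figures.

522.6 fathom = 0.955731 km and 0.3948 nmi = 0.731170 km.
0.955731 + 0.731170 ≈ 1.69 km.

1.69 km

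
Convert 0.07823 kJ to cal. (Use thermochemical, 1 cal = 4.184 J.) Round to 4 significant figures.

1 kJ = 239.006 cal.
0.07823 × 239.006 ≈ 18.70 cal.

18.70 cal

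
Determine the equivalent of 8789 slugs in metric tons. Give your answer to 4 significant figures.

128.3 metric tons

1 slug = 0.0145939 metric tons.
So 8789 × 0.0145939 ≈ 128.3 t.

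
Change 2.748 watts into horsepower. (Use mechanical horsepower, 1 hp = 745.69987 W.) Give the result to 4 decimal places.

0.0037 hp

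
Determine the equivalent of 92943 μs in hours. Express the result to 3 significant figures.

1 μs = 2.77778e-10 h.
92943 × 2.77778e-10 ≈ 2.58e-5 h.

2.58e-5 h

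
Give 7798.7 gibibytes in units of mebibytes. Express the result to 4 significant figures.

7.986e+6 MiB

1 GiB = 1024.00 MiB.
7798.7 × 1024.00 ≈ 7.986e+6 MiB.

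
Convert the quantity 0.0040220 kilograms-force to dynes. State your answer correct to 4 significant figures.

3944 dyn

1 kgf = 980665 dyn.
Then 0.0040220 × 980665 ≈ 3944 dyn.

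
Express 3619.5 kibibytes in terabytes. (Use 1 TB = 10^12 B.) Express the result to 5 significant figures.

3.7064e-6 TB

1 KiB = 1.02400e-9 TB.
3619.5 × 1.02400e-9 ≈ 3.7064e-6 TB.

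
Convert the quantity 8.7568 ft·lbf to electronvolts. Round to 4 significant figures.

7.410 × 10^19 eV

1 foot-pound = 8.46235 × 10^18 eV.
Then 8.7568 × 8.46235 × 10^18 ≈ 7.410 × 10^19 eV.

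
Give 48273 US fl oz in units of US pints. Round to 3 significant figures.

3020 US pints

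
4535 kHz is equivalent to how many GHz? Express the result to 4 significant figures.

0.004535 GHz

1 kilohertz = 1.00000 × 10^-6 GHz.
So 4535 × 1.00000 × 10^-6 ≈ 0.004535 GHz.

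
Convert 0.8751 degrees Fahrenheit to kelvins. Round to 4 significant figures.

255.9 K

K = (°F + 459.67) × 5/9.
Applying the formula gives 255.9 K.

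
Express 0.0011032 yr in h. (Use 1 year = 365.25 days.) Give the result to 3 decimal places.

1 year = 8766.00 h.
Thus 0.0011032 × 8766.00 ≈ 9.671 h.

9.671 hours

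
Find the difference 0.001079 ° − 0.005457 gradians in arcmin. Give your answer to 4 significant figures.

-0.2299 arcmin

0.001079 ° = 0.0647400 arcmin and 0.005457 grad = 0.294678 arcmin.
0.0647400 − 0.294678 ≈ -0.2299 arcmin.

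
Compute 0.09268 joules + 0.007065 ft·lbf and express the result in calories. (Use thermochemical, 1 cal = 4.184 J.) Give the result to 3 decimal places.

0.024 cal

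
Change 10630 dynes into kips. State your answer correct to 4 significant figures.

1 dyne = 2.24809 × 10^-9 kips.
So 10630 × 2.24809 × 10^-9 ≈ 2.390 × 10^-5 kip.

2.390 × 10^-5 kips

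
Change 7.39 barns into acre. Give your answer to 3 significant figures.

1 barn = 2.47105 × 10^-32 acres.
Thus 7.39 × 2.47105 × 10^-32 ≈ 1.83 × 10^-31 acre.

1.83 × 10^-31 acres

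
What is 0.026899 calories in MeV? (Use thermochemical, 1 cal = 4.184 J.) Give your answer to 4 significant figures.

7.025 × 10^11 megaelectronvolts

1 cal = 2.61145 × 10^13 megaelectronvolts.
Then 0.026899 × 2.61145 × 10^13 ≈ 7.025 × 10^11 MeV.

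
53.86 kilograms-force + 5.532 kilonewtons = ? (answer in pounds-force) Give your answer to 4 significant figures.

53.86 kgf = 118.741 lbf and 5.532 kN = 1243.64 lbf.
118.741 + 1243.64 ≈ 1362 lbf.

1362 lbf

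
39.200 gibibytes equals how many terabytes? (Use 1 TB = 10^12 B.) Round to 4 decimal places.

1 gibibyte = 0.00107374 TB.
Then 39.200 × 0.00107374 ≈ 0.0421 TB.

0.0421 TB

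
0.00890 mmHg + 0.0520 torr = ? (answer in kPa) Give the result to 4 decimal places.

0.00890 mmHg = 0.00118657 kPa and 0.0520 torr = 0.00693276 kPa.
0.00118657 + 0.00693276 ≈ 0.0081 kPa.

0.0081 kilopascals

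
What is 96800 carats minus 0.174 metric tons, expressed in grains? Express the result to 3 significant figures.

-2.39e+6 gr

96800 ct = 298770 gr and 0.174 t = 2.68523e+6 gr.
298770 − 2.68523e+6 ≈ -2.39e+6 gr.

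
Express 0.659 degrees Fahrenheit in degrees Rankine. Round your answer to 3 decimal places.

°R = °F + 459.67.
Applying the formula gives 460.329 °R.

460.329 °R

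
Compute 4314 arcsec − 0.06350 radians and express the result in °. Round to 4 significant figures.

4314 arcsec = 1.19833 ° and 0.06350 rad = 3.63828 °.
1.19833 − 3.63828 ≈ -2.440 °.

-2.440 °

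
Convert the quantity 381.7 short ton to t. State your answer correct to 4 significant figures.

1 short ton = 0.907185 metric tons.
Thus 381.7 × 0.907185 ≈ 346.3 t.

346.3 t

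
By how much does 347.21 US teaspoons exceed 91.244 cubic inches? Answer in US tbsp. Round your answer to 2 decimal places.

14.62 US tablespoons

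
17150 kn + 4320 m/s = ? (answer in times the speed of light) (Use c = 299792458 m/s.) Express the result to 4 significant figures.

17150 kn = 2.94294e-5 c and 4320 m/s = 1.44100e-5 c.
2.94294e-5 + 1.44100e-5 ≈ 4.384e-5 c.

4.384e-5 c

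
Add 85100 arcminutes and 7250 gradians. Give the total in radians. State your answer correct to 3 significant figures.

139 radians

85100 arcmin = 24.7546 rad and 7250 grad = 113.883 rad.
24.7546 + 113.883 ≈ 139 rad.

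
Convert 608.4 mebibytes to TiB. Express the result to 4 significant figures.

1 mebibyte = 9.53674e-7 tebibytes.
608.4 × 9.53674e-7 ≈ 0.0005802 TiB.

0.0005802 tebibytes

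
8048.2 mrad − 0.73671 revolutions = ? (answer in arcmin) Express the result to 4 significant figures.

11750 arcmin

8048.2 mrad = 27667.7 arcmin and 0.73671 rev = 15912.9 arcmin.
27667.7 − 15912.9 ≈ 11750 arcmin.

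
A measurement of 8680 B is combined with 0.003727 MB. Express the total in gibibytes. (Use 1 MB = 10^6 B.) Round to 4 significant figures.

8680 B = 8.08388 × 10^-6 GiB and 0.003727 MB = 3.47104 × 10^-6 GiB.
8.08388 × 10^-6 + 3.47104 × 10^-6 ≈ 1.155 × 10^-5 GiB.

1.155 × 10^-5 GiB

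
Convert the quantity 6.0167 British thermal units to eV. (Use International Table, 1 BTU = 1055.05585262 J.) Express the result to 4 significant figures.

3.962e+22 electronvolts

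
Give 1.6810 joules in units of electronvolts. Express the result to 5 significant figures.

1.0492e+19 eV

1 joule = 6.24151e+18 electronvolts.
Then 1.6810 × 6.24151e+18 ≈ 1.0492e+19 eV.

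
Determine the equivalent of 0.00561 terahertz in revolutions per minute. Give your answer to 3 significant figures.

3.37e+11 rpm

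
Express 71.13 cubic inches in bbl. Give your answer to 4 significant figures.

0.007331 bbl

1 cubic inch = 0.0001030715 bbl.
So 71.13 × 0.0001030715 ≈ 0.007331 bbl.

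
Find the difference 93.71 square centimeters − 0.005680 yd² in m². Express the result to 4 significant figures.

93.71 cm² = 0.00937100 m² and 0.005680 yd² = 0.00474920 m².
0.00937100 − 0.00474920 ≈ 0.004622 m².

0.004622 m²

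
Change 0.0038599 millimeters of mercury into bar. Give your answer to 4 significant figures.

1 mmHg = 0.00133322 bar.
So 0.0038599 × 0.00133322 ≈ 5.146e-6 bar.

5.146e-6 bar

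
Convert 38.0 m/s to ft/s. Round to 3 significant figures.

125 ft/s

1 meter per second = 3.28084 feet per second.
38.0 × 3.28084 ≈ 125 ft/s.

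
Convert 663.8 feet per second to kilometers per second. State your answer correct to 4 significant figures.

1 foot per second = 0.000304800 kilometers per second.
Thus 663.8 × 0.000304800 ≈ 0.2023 km/s.

0.2023 km/s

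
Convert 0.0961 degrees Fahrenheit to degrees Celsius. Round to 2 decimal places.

-17.72 °C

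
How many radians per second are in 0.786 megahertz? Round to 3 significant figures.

4.94 × 10^6 radians per second

1 MHz = 6.28319 × 10^6 rad/s.
Thus 0.786 × 6.28319 × 10^6 ≈ 4.94 × 10^6 rad/s.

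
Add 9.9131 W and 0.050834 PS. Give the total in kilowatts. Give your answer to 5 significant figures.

9.9131 W = 0.00991310 kW and 0.050834 PS = 0.0373883 kW.
0.00991310 + 0.0373883 ≈ 0.047301 kW.

0.047301 kW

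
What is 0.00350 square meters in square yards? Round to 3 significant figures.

0.00419 yd²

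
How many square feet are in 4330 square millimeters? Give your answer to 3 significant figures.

0.0466 ft²

1 mm² = 1.07639e-5 square feet.
4330 × 1.07639e-5 ≈ 0.0466 ft².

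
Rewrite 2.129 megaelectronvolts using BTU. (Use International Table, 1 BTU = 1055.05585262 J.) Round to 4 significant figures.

3.233 × 10^-16 British thermal units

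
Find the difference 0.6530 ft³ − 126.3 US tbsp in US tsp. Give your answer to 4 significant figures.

3373 US tsp

0.6530 ft³ = 3751.51 US tsp and 126.3 US tbsp = 378.900 US tsp.
3751.51 − 378.900 ≈ 3373 US tsp.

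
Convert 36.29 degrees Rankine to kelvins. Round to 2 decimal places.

20.16 K

°R = K × 9/5.
Applying the formula gives 20.16 K.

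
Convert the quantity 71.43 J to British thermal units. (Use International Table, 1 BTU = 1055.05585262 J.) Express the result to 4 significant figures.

1 joule = 0.000947817 BTU.
So 71.43 × 0.000947817 ≈ 0.06770 BTU.

0.06770 BTU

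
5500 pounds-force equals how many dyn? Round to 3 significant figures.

2.45 × 10^9 dyn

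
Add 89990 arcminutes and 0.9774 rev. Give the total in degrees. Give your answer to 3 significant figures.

1850 °

89990 arcmin = 1499.83 ° and 0.9774 rev = 351.864 °.
1499.83 + 351.864 ≈ 1850 °.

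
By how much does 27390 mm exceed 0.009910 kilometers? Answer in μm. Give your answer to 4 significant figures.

27390 mm = 2.73900e+7 μm and 0.009910 km = 9.91000e+6 μm.
2.73900e+7 − 9.91000e+6 ≈ 1.748e+7 μm.

1.748e+7 μm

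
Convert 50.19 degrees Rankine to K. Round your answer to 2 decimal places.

27.88 K

°R = K × 9/5.
Applying the formula gives 27.88 K.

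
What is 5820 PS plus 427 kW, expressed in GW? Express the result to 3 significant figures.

0.00471 gigawatts

5820 PS = 0.00428060 GW and 427 kW = 0.000427000 GW.
0.00428060 + 0.000427000 ≈ 0.00471 GW.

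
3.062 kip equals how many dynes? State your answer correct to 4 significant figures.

1 kip = 4.44822 × 10^8 dyn.
Thus 3.062 × 4.44822 × 10^8 ≈ 1.362 × 10^9 dyn.

1.362 × 10^9 dyn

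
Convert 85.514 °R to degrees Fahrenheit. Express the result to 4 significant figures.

-374.2 degrees Fahrenheit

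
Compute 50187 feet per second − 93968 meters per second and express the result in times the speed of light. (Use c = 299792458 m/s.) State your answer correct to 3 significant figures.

-0.000262 times the speed of light

50187 ft/s = 5.10253 × 10^-5 c and 93968 m/s = 0.000313444 c.
5.10253 × 10^-5 − 0.000313444 ≈ -0.000262 c.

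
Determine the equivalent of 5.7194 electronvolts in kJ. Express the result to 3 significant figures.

9.16 × 10^-22 kJ

1 eV = 1.60218 × 10^-22 kilojoules.
So 5.7194 × 1.60218 × 10^-22 ≈ 9.16 × 10^-22 kJ.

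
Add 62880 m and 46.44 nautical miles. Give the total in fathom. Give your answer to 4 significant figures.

62880 m = 34383.2 fathom and 46.44 nmi = 47029.1 fathom.
34383.2 + 47029.1 ≈ 81410 fathom.

81410 fathom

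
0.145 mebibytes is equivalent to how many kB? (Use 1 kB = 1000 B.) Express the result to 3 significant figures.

1 MiB = 1048.58 kB.
So 0.145 × 1048.58 ≈ 152 kB.

152 kB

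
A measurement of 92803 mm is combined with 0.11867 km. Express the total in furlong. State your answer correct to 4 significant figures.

1.051 furlong

92803 mm = 0.461321 furlong and 0.11867 km = 0.589905 furlong.
0.461321 + 0.589905 ≈ 1.051 furlong.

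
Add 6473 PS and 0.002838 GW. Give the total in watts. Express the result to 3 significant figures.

7.60 × 10^6 watts

6473 PS = 4.76088 × 10^6 W and 0.002838 GW = 2.83800 × 10^6 W.
4.76088 × 10^6 + 2.83800 × 10^6 ≈ 7.60 × 10^6 W.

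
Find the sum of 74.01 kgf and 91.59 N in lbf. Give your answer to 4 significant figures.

183.8 lbf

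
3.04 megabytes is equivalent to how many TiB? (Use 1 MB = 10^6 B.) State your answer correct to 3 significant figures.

1 MB = 9.09495e-7 tebibytes.
3.04 × 9.09495e-7 ≈ 2.76e-6 TiB.

2.76e-6 TiB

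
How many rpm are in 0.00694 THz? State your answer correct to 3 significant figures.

1 THz = 6.00000 × 10^13 revolutions per minute.
Thus 0.00694 × 6.00000 × 10^13 ≈ 4.16 × 10^11 rpm.

4.16 × 10^11 revolutions per minute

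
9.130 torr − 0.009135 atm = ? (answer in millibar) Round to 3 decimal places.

2.916 mbar

9.130 torr = 12.1723 mbar and 0.009135 atm = 9.25604 mbar.
12.1723 − 9.25604 ≈ 2.916 mbar.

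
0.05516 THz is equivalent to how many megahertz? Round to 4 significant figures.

55160 megahertz

1 terahertz = 1.00000e+6 MHz.
0.05516 × 1.00000e+6 ≈ 55160 MHz.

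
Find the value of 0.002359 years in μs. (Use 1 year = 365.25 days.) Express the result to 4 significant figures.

7.444e+10 μs

1 year = 3.15576e+13 μs.
Then 0.002359 × 3.15576e+13 ≈ 7.444e+10 μs.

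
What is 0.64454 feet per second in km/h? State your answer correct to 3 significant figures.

1 ft/s = 1.09728 kilometers per hour.
0.64454 × 1.09728 ≈ 0.707 km/h.

0.707 km/h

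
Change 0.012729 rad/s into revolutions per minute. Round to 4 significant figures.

1 rad/s = 9.54930 rpm.
Then 0.012729 × 9.54930 ≈ 0.1216 rpm.

0.1216 revolutions per minute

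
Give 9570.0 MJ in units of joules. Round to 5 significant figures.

9.5700 × 10^9 J

1 MJ = 1.00000 × 10^6 J.
Thus 9570.0 × 1.00000 × 10^6 ≈ 9.5700 × 10^9 J.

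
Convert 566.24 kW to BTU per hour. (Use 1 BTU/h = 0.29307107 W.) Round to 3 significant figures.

1 kW = 3412.14 BTU per hour.
Thus 566.24 × 3412.14 ≈ 1.93 × 10^6 BTU/h.

1.93 × 10^6 BTU/h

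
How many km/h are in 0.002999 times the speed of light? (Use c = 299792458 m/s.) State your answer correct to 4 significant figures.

3.237e+6 kilometers per hour

1 speed of light = 1.07925e+9 km/h.
Then 0.002999 × 1.07925e+9 ≈ 3.237e+6 km/h.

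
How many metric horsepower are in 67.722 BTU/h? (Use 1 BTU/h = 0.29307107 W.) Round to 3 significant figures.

0.0270 PS

1 BTU per hour = 0.000398466 PS.
So 67.722 × 0.000398466 ≈ 0.0270 PS.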